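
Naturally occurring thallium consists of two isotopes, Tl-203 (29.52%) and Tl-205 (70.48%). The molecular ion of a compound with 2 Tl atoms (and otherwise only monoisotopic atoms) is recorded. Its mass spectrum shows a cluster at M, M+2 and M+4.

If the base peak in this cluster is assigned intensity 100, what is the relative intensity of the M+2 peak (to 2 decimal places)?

Binomial terms of (0.2952 + 0.7048)^2: M 0.0871, M+2 0.4161, M+4 0.4967 → M+4 is the base peak.
P(M+4) = C(2,2) × 0.2952^0 × 0.7048^2 = 1 × 1.0000 × 0.49674304 = 0.496743 (base)
P(M+2) = C(2,1) × 0.2952^1 × 0.7048^1 = 2 × 0.2952 × 0.7048 = 0.416114
Relative intensity = 0.416114 / 0.496743 × 100 = 83.77

83.77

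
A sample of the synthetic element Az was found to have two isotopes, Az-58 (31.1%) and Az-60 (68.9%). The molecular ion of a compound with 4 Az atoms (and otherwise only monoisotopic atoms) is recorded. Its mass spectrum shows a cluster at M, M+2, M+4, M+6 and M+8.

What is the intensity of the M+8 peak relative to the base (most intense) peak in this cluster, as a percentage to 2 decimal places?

55.39%

Term probabilities: M 0.0094, M+2 0.0829, M+4 0.2755, M+6 0.4069, M+8 0.2254. Base peak = M+6.
P(M+6) = C(4,3) × 0.311^1 × 0.689^3 = 4 × 0.3110 × 0.32708277 = 0.406891 (base)
P(M+8) = C(4,4) × 0.311^0 × 0.689^4 = 1 × 1.0000 × 0.22536003 = 0.225360
Relative intensity = 0.225360 / 0.406891 × 100 = 55.39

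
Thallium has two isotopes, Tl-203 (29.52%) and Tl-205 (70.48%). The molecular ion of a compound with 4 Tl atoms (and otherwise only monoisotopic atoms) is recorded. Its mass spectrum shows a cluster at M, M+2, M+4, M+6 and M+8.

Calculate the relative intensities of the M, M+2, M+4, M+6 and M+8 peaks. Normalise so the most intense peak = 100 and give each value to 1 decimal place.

1.8 : 17.5 : 62.8 : 100.0 : 59.7

The 4 Tl atoms are independent, so intensities follow the terms of (0.2952 + 0.7048)^4.
P(M) = 0.2952^4 = 0.007594
P(M+2) = 4 × 0.2952^3 × 0.7048^1 = 0.072523
P(M+4) = 6 × 0.2952^2 × 0.7048^2 = 0.259726
P(M+6) = 4 × 0.2952^1 × 0.7048^3 = 0.413403
P(M+8) = 0.7048^4 = 0.246754
The M+6 peak is largest (0.413403); scaling to 100 gives 1.8 : 17.5 : 62.8 : 100.0 : 59.7.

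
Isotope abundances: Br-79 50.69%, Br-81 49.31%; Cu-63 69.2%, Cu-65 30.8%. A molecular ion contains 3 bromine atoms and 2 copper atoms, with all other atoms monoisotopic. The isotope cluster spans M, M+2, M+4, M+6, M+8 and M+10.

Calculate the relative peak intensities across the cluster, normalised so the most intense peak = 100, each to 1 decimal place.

17.7 : 67.6 : 100.0 : 71.4 : 24.5 : 3.2

Bromine pattern (n=3): 0.13024674 : 0.3801026 : 0.36975457 : 0.11989609
Copper pattern (n=2): 0.478864 : 0.426272 : 0.094864
Convolve the two distributions (both contribute in 2-u steps):
  M: 0.13024674×0.478864 = 0.062370
  M+2: 0.13024674×0.426272 + 0.3801026×0.478864 = 0.237538
  M+4: 0.13024674×0.094864 + 0.3801026×0.426272 + 0.36975457×0.478864 = 0.351445
  M+6: 0.3801026×0.094864 + 0.36975457×0.426272 + 0.11989609×0.478864 = 0.251088
  M+8: 0.36975457×0.094864 + 0.11989609×0.426272 = 0.086185
  M+10: 0.11989609×0.094864 = 0.011374
Scale to base peak (0.351445) = 100: 17.7 : 67.6 : 100.0 : 71.4 : 24.5 : 3.2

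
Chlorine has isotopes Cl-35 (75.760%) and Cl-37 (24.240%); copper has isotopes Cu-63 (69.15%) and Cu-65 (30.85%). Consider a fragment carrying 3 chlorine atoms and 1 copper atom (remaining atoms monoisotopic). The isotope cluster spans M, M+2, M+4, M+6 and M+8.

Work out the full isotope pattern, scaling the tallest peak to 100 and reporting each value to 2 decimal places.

71.12 : 100.00 : 52.30 : 12.07 : 1.04

Chlorine pattern (n=3): 0.4348304 : 0.41738208 : 0.13354464 : 0.01424288
Copper pattern (n=1): 0.6915 : 0.3085
Convolve the two distributions (both contribute in 2-u steps):
  M: 0.4348304×0.6915 = 0.300685
  M+2: 0.4348304×0.3085 + 0.41738208×0.6915 = 0.422765
  M+4: 0.41738208×0.3085 + 0.13354464×0.6915 = 0.221108
  M+6: 0.13354464×0.3085 + 0.01424288×0.6915 = 0.051047
  M+8: 0.01424288×0.3085 = 0.004394
Scale to base peak (0.422765) = 100: 71.12 : 100.00 : 52.30 : 12.07 : 1.04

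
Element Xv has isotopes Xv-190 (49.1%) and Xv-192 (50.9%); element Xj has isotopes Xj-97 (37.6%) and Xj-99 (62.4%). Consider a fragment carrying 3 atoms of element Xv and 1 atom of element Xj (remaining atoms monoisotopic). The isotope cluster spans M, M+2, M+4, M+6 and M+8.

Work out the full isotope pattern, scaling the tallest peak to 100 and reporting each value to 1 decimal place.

Element Xv pattern (n=3): 0.11837077 : 0.36813069 : 0.38162631 : 0.13187223
Element Xj pattern (n=1): 0.3760 : 0.6240
Convolve the two distributions (both contribute in 2-u steps):
  M: 0.11837077×0.3760 = 0.044507
  M+2: 0.11837077×0.6240 + 0.36813069×0.3760 = 0.212280
  M+4: 0.36813069×0.6240 + 0.38162631×0.3760 = 0.373205
  M+6: 0.38162631×0.6240 + 0.13187223×0.3760 = 0.287719
  M+8: 0.13187223×0.6240 = 0.082288
Scale to base peak (0.373205) = 100: 11.9 : 56.9 : 100.0 : 77.1 : 22.0

11.9 : 56.9 : 100.0 : 77.1 : 22.0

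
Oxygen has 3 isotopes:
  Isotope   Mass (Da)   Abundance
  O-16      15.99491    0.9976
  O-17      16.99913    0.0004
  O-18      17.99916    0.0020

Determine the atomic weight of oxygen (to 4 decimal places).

Average mass = Σ (abundance × isotope mass) = 0.9976 × 15.99491 + 0.0004 × 16.99913 + 0.0020 × 17.99916
= 15.956522 + 0.006800 + 0.035998 = 15.999320 Da

15.9993 Da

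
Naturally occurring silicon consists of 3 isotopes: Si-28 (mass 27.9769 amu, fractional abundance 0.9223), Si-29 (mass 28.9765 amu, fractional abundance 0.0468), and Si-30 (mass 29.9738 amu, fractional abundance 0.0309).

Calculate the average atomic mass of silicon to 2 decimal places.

Average mass = Σ (abundance × isotope mass) = 0.9223 × 27.9769 + 0.0468 × 28.9765 + 0.0309 × 29.9738
= 25.80309 + 1.35610 + 0.92619 = 28.08538 amu

28.09 amu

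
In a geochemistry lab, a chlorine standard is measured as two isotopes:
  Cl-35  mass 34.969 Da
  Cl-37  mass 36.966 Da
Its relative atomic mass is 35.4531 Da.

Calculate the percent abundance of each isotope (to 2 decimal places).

Cl-35: 75.76%, Cl-37: 24.24%

Let x be the fractional abundance of Cl-35; then Cl-37 has abundance 1 − x.
34.969·x + 36.966·(1 − x) = 35.4531
(34.969 − 36.966)·x = 35.4531 − 36.966
x = -1.5129 / -1.997 = 0.75759 → 75.76% Cl-35, 24.24% Cl-37.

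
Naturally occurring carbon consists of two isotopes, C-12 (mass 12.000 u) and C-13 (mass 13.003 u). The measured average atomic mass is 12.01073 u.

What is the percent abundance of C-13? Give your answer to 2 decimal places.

1.07%

Let x be the fractional abundance of C-12; then C-13 has abundance 1 − x.
12.000·x + 13.003·(1 − x) = 12.01073
(12.000 − 13.003)·x = 12.01073 − 13.003
x = -0.99227 / -1.003 = 0.98930 → 98.93% C-12, 1.07% C-13.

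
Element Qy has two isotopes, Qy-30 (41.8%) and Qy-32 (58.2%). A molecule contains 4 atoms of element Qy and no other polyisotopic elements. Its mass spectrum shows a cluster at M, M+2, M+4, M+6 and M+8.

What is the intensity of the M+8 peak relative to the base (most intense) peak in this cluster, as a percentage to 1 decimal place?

32.3%

(0.418 + 0.582)^4 gives M 0.0305, M+2 0.1700, M+4 0.3551, M+6 0.3296, M+8 0.1147; the largest is M+4.
P(M+4) = C(4,2) × 0.418^2 × 0.582^2 = 6 × 0.174724 × 0.338724 = 0.355099 (base)
P(M+8) = C(4,4) × 0.418^0 × 0.582^4 = 1 × 1.0000 × 0.11473395 = 0.114734
Relative intensity = 0.114734 / 0.355099 × 100 = 32.3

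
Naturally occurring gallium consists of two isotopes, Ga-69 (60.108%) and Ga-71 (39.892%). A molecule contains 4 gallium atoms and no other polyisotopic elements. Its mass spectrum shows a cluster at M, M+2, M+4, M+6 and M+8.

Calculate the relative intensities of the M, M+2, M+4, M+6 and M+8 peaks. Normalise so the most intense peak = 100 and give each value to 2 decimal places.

37.67 : 100.00 : 99.55 : 44.05 : 7.31

Each Ga atom is independently Ga-69 (p = 0.60108) or Ga-71 (q = 0.39892); the cluster is the binomial expansion (p + q)^4.
P(M) = 0.60108^4 = 0.130536
P(M+2) = 4 × 0.60108^3 × 0.39892^1 = 0.346531
P(M+4) = 6 × 0.60108^2 × 0.39892^2 = 0.344975
P(M+6) = 4 × 0.60108^1 × 0.39892^3 = 0.152633
P(M+8) = 0.39892^4 = 0.025325
The M+2 peak is largest (0.346531); scaling to 100 gives 37.67 : 100.00 : 99.55 : 44.05 : 7.31.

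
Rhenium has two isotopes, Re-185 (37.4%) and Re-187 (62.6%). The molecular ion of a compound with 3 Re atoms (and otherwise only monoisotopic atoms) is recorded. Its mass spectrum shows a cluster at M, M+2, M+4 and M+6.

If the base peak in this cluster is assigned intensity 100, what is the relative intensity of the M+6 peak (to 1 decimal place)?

55.8

Binomial terms of (0.374 + 0.626)^3: M 0.0523, M+2 0.2627, M+4 0.4397, M+6 0.2453 → M+4 is the base peak.
P(M+4) = C(3,2) × 0.374^1 × 0.626^2 = 3 × 0.3740 × 0.391876 = 0.439685 (base)
P(M+6) = C(3,3) × 0.374^0 × 0.626^3 = 1 × 1.0000 × 0.24531438 = 0.245314
Relative intensity = 0.245314 / 0.439685 × 100 = 55.8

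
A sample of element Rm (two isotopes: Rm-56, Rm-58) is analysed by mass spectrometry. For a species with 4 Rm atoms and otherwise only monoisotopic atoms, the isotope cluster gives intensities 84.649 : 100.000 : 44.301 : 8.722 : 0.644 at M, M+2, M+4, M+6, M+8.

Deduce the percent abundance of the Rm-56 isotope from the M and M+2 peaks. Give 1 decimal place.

77.2%

Write p for the Rm-56 fraction. I(M+2)/I(M) = [C(4,1)·p^3·(1−p)] / p^4 = 4·(1−p)/p = 100.000/84.649 = 1.1813
(1−p)/p = 1.1813/4 = 0.2953  ⇒  p = 1/(1 + 0.2953) = 0.7720
Rm-56: 77.2%, Rm-58: 22.8%.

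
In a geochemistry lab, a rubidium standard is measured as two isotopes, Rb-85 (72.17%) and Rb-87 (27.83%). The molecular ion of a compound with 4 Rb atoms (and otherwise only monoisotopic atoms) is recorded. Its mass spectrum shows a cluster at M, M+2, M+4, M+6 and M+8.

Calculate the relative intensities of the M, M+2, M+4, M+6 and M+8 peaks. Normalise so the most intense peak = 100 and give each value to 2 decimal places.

64.83 : 100.00 : 57.84 : 14.87 : 1.43

Each Rb atom is independently Rb-85 (p = 0.7217) or Rb-87 (q = 0.2783); the cluster is the binomial expansion (p + q)^4.
P(M) = 0.7217^4 = 0.271286
P(M+2) = 4 × 0.7217^3 × 0.2783^1 = 0.418450
P(M+4) = 6 × 0.7217^2 × 0.2783^2 = 0.242042
P(M+6) = 4 × 0.7217^1 × 0.2783^3 = 0.062224
P(M+8) = 0.2783^4 = 0.005999
The M+2 peak is largest (0.418450); scaling to 100 gives 64.83 : 100.00 : 57.84 : 14.87 : 1.43.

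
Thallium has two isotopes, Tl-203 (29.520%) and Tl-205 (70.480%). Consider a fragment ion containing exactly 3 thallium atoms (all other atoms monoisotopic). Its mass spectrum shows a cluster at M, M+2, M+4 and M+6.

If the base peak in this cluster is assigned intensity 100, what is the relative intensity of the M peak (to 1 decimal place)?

Term probabilities: M 0.0257, M+2 0.1843, M+4 0.4399, M+6 0.3501. Base peak = M+4.
P(M+4) = C(3,2) × 0.29520^1 × 0.70480^2 = 3 × 0.2952 × 0.49674304 = 0.439916 (base)
P(M) = C(3,0) × 0.29520^3 × 0.70480^0 = 1 × 0.02572463 × 1.0000 = 0.025725
Relative intensity = 0.025725 / 0.439916 × 100 = 5.8

5.8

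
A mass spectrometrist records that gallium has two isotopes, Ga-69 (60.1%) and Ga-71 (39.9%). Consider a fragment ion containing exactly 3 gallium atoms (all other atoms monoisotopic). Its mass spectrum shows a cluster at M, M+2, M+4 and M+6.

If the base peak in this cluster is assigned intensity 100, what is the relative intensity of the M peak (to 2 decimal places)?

Term probabilities: M 0.2171, M+2 0.4324, M+4 0.2870, M+6 0.0635. Base peak = M+2.
P(M+2) = C(3,1) × 0.601^2 × 0.399^1 = 3 × 0.361201 × 0.3990 = 0.432358 (base)
P(M) = C(3,0) × 0.601^3 × 0.399^0 = 1 × 0.2170818 × 1.0000 = 0.217082
Relative intensity = 0.217082 / 0.432358 × 100 = 50.21

50.21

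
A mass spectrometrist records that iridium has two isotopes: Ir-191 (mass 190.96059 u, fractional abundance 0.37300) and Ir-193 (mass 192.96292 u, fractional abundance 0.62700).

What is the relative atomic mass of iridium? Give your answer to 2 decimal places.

The abundance-weighted mean is 0.37300 × 190.96059 + 0.62700 × 192.96292
= 71.228300 + 120.987751 = 192.216051 u

192.22 u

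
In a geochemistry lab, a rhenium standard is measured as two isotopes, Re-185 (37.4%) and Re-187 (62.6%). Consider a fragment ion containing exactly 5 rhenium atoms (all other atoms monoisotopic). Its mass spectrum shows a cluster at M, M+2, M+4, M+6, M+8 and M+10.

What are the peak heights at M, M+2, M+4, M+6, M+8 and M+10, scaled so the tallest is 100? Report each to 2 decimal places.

2.13 : 17.85 : 59.74 : 100.00 : 83.69 : 28.02

The 5 Re atoms are independent, so intensities follow the terms of (0.374 + 0.626)^5.
P(M) = 0.374^5 = 0.007317
P(M+2) = 5 × 0.374^4 × 0.626^1 = 0.061239
P(M+4) = 10 × 0.374^3 × 0.626^2 = 0.205005
P(M+6) = 10 × 0.374^2 × 0.626^3 = 0.343136
P(M+8) = 5 × 0.374^1 × 0.626^4 = 0.287170
P(M+10) = 0.626^5 = 0.096133
The M+6 peak is largest (0.343136); scaling to 100 gives 2.13 : 17.85 : 59.74 : 100.00 : 83.69 : 28.02.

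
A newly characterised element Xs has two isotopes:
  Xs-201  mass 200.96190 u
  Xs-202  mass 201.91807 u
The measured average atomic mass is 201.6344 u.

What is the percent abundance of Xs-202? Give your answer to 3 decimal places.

70.333%

With x = fraction of Xs-201 (so Xs-202 is 1 − x):
200.96190·x + 201.91807·(1 − x) = 201.6344
(200.96190 − 201.91807)·x = 201.6344 − 201.91807
x = -0.28367 / -0.95617 = 0.29667 → 29.667% Xs-201, 70.333% Xs-202.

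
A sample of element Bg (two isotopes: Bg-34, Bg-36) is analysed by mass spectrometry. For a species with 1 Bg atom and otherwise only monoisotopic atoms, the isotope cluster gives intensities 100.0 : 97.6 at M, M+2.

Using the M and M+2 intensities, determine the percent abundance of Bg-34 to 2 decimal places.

If p is the fraction of Bg that is Bg-34, then I(M+2)/I(M) = [C(1,1)·p^0·(1−p)] / p^1 = 1·(1−p)/p = 97.6/100.0 = 0.9760
(1−p)/p = 0.9760/1 = 0.9760  ⇒  p = 1/(1 + 0.9760) = 0.5061
Bg-34: 50.61%, Bg-36: 49.39%.

50.61%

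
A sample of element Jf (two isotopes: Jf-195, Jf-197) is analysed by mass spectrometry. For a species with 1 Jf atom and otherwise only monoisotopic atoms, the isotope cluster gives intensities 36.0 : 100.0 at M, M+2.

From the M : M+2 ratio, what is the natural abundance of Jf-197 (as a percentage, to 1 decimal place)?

73.5%

If p is the fraction of Jf that is Jf-195, then I(M+2)/I(M) = [C(1,1)·p^0·(1−p)] / p^1 = 1·(1−p)/p = 100.0/36.0 = 2.7778
(1−p)/p = 2.7778/1 = 2.7778  ⇒  p = 1/(1 + 2.7778) = 0.2647
Jf-195: 26.5%, Jf-197: 73.5%.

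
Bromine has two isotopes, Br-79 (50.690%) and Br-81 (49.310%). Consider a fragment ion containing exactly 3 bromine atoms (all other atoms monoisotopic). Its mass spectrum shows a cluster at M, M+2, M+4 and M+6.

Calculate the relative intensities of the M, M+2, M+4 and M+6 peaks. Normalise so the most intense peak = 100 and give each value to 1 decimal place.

34.3 : 100.0 : 97.3 : 31.5

Expanding (0.50690 + 0.49310)^3:
P(M) = 0.50690^3 = 0.130247
P(M+2) = 3 × 0.50690^2 × 0.49310^1 = 0.380103
P(M+4) = 3 × 0.50690^1 × 0.49310^2 = 0.369755
P(M+6) = 0.49310^3 = 0.119896
The M+2 peak is largest (0.380103); scaling to 100 gives 34.3 : 100.0 : 97.3 : 31.5.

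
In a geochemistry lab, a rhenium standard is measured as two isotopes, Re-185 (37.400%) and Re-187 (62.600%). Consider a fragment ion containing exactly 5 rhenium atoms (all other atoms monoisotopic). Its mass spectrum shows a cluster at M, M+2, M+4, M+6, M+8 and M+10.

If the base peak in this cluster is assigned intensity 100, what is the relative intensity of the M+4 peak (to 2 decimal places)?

(0.37400 + 0.62600)^5 gives M 0.0073, M+2 0.0612, M+4 0.2050, M+6 0.3431, M+8 0.2872, M+10 0.0961; the largest is M+6.
P(M+6) = C(5,3) × 0.37400^2 × 0.62600^3 = 10 × 0.139876 × 0.24531438 = 0.343136 (base)
P(M+4) = C(5,2) × 0.37400^3 × 0.62600^2 = 10 × 0.05231362 × 0.391876 = 0.205005
Relative intensity = 0.205005 / 0.343136 × 100 = 59.74

59.74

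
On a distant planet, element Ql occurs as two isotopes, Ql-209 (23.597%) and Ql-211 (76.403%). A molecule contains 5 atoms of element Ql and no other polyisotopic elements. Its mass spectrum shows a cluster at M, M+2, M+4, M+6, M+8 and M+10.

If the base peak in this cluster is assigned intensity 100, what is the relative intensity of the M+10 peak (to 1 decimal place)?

64.8

Term probabilities: M 0.0007, M+2 0.0118, M+4 0.0767, M+6 0.2483, M+8 0.4020, M+10 0.2603. Base peak = M+8.
P(M+8) = C(5,4) × 0.23597^1 × 0.76403^4 = 5 × 0.23597 × 0.34075454 = 0.402039 (base)
P(M+10) = C(5,5) × 0.23597^0 × 0.76403^5 = 1 × 1.0000 × 0.26034669 = 0.260347
Relative intensity = 0.260347 / 0.402039 × 100 = 64.8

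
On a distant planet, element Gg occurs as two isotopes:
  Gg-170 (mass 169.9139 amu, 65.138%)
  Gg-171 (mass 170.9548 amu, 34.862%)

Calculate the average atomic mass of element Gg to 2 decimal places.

The abundance-weighted mean is 0.65138 × 169.9139 + 0.34862 × 170.9548
= 110.67852 + 59.59826 = 170.27678 amu

170.28 amu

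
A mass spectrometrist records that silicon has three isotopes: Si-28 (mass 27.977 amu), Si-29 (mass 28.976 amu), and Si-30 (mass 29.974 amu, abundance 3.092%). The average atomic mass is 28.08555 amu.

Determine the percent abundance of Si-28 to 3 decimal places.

92.223%

The remaining 96.908% is split between Si-28 (fraction x) and Si-29 (fraction 0.96908 − x).
Substituting: 27.977x + 28.976(0.96908 − x) = 27.15875392
(27.977 − 28.976)x = -0.92130816  ⇒  x = 0.92223, y = 0.04685
Si-28: 92.223%, Si-29: 4.685%.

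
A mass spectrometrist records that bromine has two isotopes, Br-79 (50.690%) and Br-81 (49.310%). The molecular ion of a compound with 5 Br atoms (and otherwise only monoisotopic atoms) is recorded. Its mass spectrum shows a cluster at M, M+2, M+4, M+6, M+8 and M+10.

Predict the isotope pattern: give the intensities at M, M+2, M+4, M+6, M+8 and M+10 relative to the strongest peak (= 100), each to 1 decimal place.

10.6 : 51.4 : 100.0 : 97.3 : 47.3 : 9.2

Each Br atom is independently Br-79 (p = 0.50690) or Br-81 (q = 0.49310); the cluster is the binomial expansion (p + q)^5.
P(M) = 0.50690^5 = 0.033467
P(M+2) = 5 × 0.50690^4 × 0.49310^1 = 0.162777
P(M+4) = 10 × 0.50690^3 × 0.49310^2 = 0.316692
P(M+6) = 10 × 0.50690^2 × 0.49310^3 = 0.308070
P(M+8) = 5 × 0.50690^1 × 0.49310^4 = 0.149842
P(M+10) = 0.49310^5 = 0.029152
The M+4 peak is largest (0.316692); scaling to 100 gives 10.6 : 51.4 : 100.0 : 97.3 : 47.3 : 9.2.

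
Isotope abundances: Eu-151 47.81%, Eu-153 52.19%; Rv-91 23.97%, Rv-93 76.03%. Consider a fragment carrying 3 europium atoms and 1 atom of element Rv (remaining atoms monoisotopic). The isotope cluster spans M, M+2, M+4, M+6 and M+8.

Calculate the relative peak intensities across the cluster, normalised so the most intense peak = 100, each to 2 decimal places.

7.16 : 46.17 : 100.00 : 90.53 : 29.55

Europium pattern (n=3): 0.10928391 : 0.3578871 : 0.39067407 : 0.14215492
Element Rv pattern (n=1): 0.2397 : 0.7603
Convolve the two distributions (both contribute in 2-u steps):
  M: 0.10928391×0.2397 = 0.026195
  M+2: 0.10928391×0.7603 + 0.3578871×0.2397 = 0.168874
  M+4: 0.3578871×0.7603 + 0.39067407×0.2397 = 0.365746
  M+6: 0.39067407×0.7603 + 0.14215492×0.2397 = 0.331104
  M+8: 0.14215492×0.7603 = 0.108080
Scale to base peak (0.365746) = 100: 7.16 : 46.17 : 100.00 : 90.53 : 29.55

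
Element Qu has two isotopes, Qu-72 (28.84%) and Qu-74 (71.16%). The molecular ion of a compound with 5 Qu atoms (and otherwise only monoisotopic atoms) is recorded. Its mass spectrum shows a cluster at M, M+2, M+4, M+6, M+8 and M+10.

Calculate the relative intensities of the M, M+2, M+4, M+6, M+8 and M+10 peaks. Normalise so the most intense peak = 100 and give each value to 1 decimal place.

0.5 : 6.7 : 32.9 : 81.1 : 100.0 : 49.3

The 5 Qu atoms are independent, so intensities follow the terms of (0.2884 + 0.7116)^5.
P(M) = 0.2884^5 = 0.001995
P(M+2) = 5 × 0.2884^4 × 0.7116^1 = 0.024614
P(M+4) = 10 × 0.2884^3 × 0.7116^2 = 0.121467
P(M+6) = 10 × 0.2884^2 × 0.7116^3 = 0.299708
P(M+8) = 5 × 0.2884^1 × 0.7116^4 = 0.369751
P(M+10) = 0.7116^5 = 0.182465
The M+8 peak is largest (0.369751); scaling to 100 gives 0.5 : 6.7 : 32.9 : 81.1 : 100.0 : 49.3.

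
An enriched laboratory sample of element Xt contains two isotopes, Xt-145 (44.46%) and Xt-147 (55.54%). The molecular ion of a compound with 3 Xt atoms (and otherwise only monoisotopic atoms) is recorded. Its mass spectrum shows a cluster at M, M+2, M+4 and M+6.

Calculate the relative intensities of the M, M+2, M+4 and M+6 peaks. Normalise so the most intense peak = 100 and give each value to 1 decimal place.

Each Xt atom is independently Xt-145 (p = 0.4446) or Xt-147 (q = 0.5554); the cluster is the binomial expansion (p + q)^3.
P(M) = 0.4446^3 = 0.087884
P(M+2) = 3 × 0.4446^2 × 0.5554^1 = 0.329356
P(M+4) = 3 × 0.4446^1 × 0.5554^2 = 0.411436
P(M+6) = 0.5554^3 = 0.171324
The M+4 peak is largest (0.411436); scaling to 100 gives 21.4 : 80.1 : 100.0 : 41.6.

21.4 : 80.1 : 100.0 : 41.6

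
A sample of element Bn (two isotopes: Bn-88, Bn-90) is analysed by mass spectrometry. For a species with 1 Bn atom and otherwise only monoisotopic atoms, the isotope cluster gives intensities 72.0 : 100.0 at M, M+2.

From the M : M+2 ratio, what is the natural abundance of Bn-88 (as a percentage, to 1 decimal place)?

41.9%

If p is the fraction of Bn that is Bn-88, then I(M+2)/I(M) = [C(1,1)·p^0·(1−p)] / p^1 = 1·(1−p)/p = 100.0/72.0 = 1.3889
(1−p)/p = 1.3889/1 = 1.3889  ⇒  p = 1/(1 + 1.3889) = 0.4186
Bn-88: 41.9%, Bn-90: 58.1%.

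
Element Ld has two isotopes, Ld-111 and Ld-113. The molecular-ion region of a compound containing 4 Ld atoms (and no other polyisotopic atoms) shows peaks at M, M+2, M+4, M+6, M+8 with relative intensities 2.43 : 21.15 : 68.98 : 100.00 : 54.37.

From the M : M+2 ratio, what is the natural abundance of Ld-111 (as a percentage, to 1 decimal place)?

If p is the fraction of Ld that is Ld-111, then I(M+2)/I(M) = [C(4,1)·p^3·(1−p)] / p^4 = 4·(1−p)/p = 21.15/2.43 = 8.7037
(1−p)/p = 8.7037/4 = 2.1759  ⇒  p = 1/(1 + 2.1759) = 0.3149
Ld-111: 31.5%, Ld-113: 68.5%.

31.5%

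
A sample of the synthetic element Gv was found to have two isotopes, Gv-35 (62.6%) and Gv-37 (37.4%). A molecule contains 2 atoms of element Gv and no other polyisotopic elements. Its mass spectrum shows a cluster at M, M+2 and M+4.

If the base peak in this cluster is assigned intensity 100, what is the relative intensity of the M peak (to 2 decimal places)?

83.69

Term probabilities: M 0.3919, M+2 0.4682, M+4 0.1399. Base peak = M+2.
P(M+2) = C(2,1) × 0.626^1 × 0.374^1 = 2 × 0.6260 × 0.3740 = 0.468248 (base)
P(M) = C(2,0) × 0.626^2 × 0.374^0 = 1 × 0.391876 × 1.0000 = 0.391876
Relative intensity = 0.391876 / 0.468248 × 100 = 83.69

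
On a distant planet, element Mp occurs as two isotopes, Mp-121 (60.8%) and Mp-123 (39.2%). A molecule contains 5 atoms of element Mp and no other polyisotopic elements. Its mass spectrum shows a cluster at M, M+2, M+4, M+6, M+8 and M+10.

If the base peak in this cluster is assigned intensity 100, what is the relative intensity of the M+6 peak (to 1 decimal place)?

Binomial terms of (0.608 + 0.392)^5: M 0.0831, M+2 0.2678, M+4 0.3454, M+6 0.2227, M+8 0.0718, M+10 0.0093 → M+4 is the base peak.
P(M+4) = C(5,2) × 0.608^3 × 0.392^2 = 10 × 0.22475571 × 0.153664 = 0.345369 (base)
P(M+6) = C(5,3) × 0.608^2 × 0.392^3 = 10 × 0.369664 × 0.06023629 = 0.222672
Relative intensity = 0.222672 / 0.345369 × 100 = 64.5

64.5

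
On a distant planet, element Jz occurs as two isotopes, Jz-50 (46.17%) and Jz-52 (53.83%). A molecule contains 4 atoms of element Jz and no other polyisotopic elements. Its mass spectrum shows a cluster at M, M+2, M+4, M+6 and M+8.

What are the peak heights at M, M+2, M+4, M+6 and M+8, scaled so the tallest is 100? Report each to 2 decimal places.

Expanding (0.4617 + 0.5383)^4:
P(M) = 0.4617^4 = 0.045440
P(M+2) = 4 × 0.4617^3 × 0.5383^1 = 0.211916
P(M+4) = 6 × 0.4617^2 × 0.5383^2 = 0.370612
P(M+6) = 4 × 0.4617^1 × 0.5383^3 = 0.288067
P(M+8) = 0.5383^4 = 0.083965
The M+4 peak is largest (0.370612); scaling to 100 gives 12.26 : 57.18 : 100.00 : 77.73 : 22.66.

12.26 : 57.18 : 100.00 : 77.73 : 22.66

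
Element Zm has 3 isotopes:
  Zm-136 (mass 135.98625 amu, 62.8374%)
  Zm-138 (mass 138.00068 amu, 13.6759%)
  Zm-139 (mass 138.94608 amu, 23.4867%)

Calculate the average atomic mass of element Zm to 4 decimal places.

136.9569 amu

Average mass = Σ (abundance × isotope mass) = 0.628374 × 135.98625 + 0.136759 × 138.00068 + 0.234867 × 138.94608
= 85.450224 + 18.872835 + 32.633849 = 136.956908 amu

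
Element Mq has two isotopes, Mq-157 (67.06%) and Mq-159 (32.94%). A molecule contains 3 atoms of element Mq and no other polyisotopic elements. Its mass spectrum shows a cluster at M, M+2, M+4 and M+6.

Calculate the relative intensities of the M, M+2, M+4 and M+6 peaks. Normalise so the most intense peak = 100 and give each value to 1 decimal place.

Each Mq atom is independently Mq-157 (p = 0.6706) or Mq-159 (q = 0.3294); the cluster is the binomial expansion (p + q)^3.
P(M) = 0.6706^3 = 0.301572
P(M+2) = 3 × 0.6706^2 × 0.3294^1 = 0.444398
P(M+4) = 3 × 0.6706^1 × 0.3294^2 = 0.218289
P(M+6) = 0.3294^3 = 0.035741
The M+2 peak is largest (0.444398); scaling to 100 gives 67.9 : 100.0 : 49.1 : 8.0.

67.9 : 100.0 : 49.1 : 8.0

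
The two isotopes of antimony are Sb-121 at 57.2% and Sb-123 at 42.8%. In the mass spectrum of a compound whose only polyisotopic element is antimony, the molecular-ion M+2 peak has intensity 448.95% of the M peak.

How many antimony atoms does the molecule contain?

With n Sb atoms, P(M+2)/P(M) = C(n,1)·p^(n−1)q / p^n = n·q/p = n · 0.428/0.572.
n = 4.4895 × 0.572/0.428 = 6.00 ≈ 6

6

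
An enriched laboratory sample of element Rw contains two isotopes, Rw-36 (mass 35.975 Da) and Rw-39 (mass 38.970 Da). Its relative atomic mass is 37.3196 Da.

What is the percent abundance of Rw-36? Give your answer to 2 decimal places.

55.11%

Writing the weighted mean with unknown fraction x of Rw-36:
35.975·x + 38.970·(1 − x) = 37.3196
(35.975 − 38.970)·x = 37.3196 − 38.970
x = -1.6504 / -2.995 = 0.55105 → 55.11% Rw-36, 44.89% Rw-39.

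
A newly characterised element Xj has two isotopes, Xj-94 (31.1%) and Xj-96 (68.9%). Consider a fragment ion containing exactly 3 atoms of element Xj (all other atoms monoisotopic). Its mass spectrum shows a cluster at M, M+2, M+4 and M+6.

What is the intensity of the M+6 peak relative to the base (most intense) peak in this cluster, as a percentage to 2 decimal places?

73.85%

Binomial terms of (0.311 + 0.689)^3: M 0.0301, M+2 0.1999, M+4 0.4429, M+6 0.3271 → M+4 is the base peak.
P(M+4) = C(3,2) × 0.311^1 × 0.689^2 = 3 × 0.3110 × 0.474721 = 0.442915 (base)
P(M+6) = C(3,3) × 0.311^0 × 0.689^3 = 1 × 1.0000 × 0.32708277 = 0.327083
Relative intensity = 0.327083 / 0.442915 × 100 = 73.85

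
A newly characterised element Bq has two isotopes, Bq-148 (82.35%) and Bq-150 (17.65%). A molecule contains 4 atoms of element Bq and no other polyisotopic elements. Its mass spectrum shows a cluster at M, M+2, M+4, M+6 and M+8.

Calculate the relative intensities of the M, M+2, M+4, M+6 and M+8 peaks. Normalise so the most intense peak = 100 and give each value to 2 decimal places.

100.00 : 85.73 : 27.56 : 3.94 : 0.21

The 4 Bq atoms are independent, so intensities follow the terms of (0.8235 + 0.1765)^4.
P(M) = 0.8235^4 = 0.459890
P(M+2) = 4 × 0.8235^3 × 0.1765^1 = 0.394272
P(M+4) = 6 × 0.8235^2 × 0.1765^2 = 0.126756
P(M+6) = 4 × 0.8235^1 × 0.1765^3 = 0.018112
P(M+8) = 0.1765^4 = 0.000970
The M peak is largest (0.459890); scaling to 100 gives 100.00 : 85.73 : 27.56 : 3.94 : 0.21.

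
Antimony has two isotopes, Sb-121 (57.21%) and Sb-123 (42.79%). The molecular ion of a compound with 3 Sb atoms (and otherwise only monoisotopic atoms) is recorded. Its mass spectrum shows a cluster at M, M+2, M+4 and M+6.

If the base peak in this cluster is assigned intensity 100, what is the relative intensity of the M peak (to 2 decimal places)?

Binomial terms of (0.5721 + 0.4279)^3: M 0.1872, M+2 0.4202, M+4 0.3143, M+6 0.0783 → M+2 is the base peak.
P(M+2) = C(3,1) × 0.5721^2 × 0.4279^1 = 3 × 0.32729841 × 0.4279 = 0.420153 (base)
P(M) = C(3,0) × 0.5721^3 × 0.4279^0 = 1 × 0.18724742 × 1.0000 = 0.187247
Relative intensity = 0.187247 / 0.420153 × 100 = 44.57

44.57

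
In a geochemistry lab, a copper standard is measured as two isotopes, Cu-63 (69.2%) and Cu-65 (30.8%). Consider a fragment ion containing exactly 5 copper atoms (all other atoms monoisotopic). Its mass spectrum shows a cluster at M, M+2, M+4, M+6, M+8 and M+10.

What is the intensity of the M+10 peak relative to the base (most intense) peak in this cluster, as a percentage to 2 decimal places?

0.78%

(0.692 + 0.308)^5 gives M 0.1587, M+2 0.3531, M+4 0.3144, M+6 0.1399, M+8 0.0311, M+10 0.0028; the largest is M+2.
P(M+2) = C(5,1) × 0.692^4 × 0.308^1 = 5 × 0.22931073 × 0.3080 = 0.353139 (base)
P(M+10) = C(5,5) × 0.692^0 × 0.308^5 = 1 × 1.0000 × 0.00277175 = 0.002772
Relative intensity = 0.002772 / 0.353139 × 100 = 0.78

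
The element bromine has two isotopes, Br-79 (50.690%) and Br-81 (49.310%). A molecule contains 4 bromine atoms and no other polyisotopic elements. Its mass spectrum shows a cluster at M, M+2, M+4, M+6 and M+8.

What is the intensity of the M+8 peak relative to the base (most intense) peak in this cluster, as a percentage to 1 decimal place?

15.8%

Term probabilities: M 0.0660, M+2 0.2569, M+4 0.3749, M+6 0.2431, M+8 0.0591. Base peak = M+4.
P(M+4) = C(4,2) × 0.50690^2 × 0.49310^2 = 6 × 0.25694761 × 0.24314761 = 0.374857 (base)
P(M+8) = C(4,4) × 0.50690^0 × 0.49310^4 = 1 × 1.0000 × 0.05912076 = 0.059121
Relative intensity = 0.059121 / 0.374857 × 100 = 15.8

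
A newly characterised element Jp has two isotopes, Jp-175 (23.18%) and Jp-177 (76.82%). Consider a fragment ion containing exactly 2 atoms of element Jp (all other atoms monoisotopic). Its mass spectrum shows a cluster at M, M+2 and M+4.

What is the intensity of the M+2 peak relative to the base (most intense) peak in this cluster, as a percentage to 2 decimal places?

Binomial terms of (0.2318 + 0.7682)^2: M 0.0537, M+2 0.3561, M+4 0.5901 → M+4 is the base peak.
P(M+4) = C(2,2) × 0.2318^0 × 0.7682^2 = 1 × 1.0000 × 0.59013124 = 0.590131 (base)
P(M+2) = C(2,1) × 0.2318^1 × 0.7682^1 = 2 × 0.2318 × 0.7682 = 0.356138
Relative intensity = 0.356138 / 0.590131 × 100 = 60.35

60.35%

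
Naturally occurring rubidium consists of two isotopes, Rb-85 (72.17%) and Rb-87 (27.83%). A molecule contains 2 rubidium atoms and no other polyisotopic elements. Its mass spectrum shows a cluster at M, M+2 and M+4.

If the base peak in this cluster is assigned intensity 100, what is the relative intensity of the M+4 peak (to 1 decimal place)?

14.9

(0.7217 + 0.2783)^2 gives M 0.5209, M+2 0.4017, M+4 0.0775; the largest is M.
P(M) = C(2,0) × 0.7217^2 × 0.2783^0 = 1 × 0.52085089 × 1.0000 = 0.520851 (base)
P(M+4) = C(2,2) × 0.7217^0 × 0.2783^2 = 1 × 1.0000 × 0.07745089 = 0.077451
Relative intensity = 0.077451 / 0.520851 × 100 = 14.9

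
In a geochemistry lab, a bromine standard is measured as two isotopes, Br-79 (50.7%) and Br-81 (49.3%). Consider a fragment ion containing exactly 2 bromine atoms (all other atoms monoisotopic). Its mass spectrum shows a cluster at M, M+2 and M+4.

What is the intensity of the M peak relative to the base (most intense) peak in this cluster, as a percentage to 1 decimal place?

51.4%

Binomial terms of (0.507 + 0.493)^2: M 0.2570, M+2 0.4999, M+4 0.2430 → M+2 is the base peak.
P(M+2) = C(2,1) × 0.507^1 × 0.493^1 = 2 × 0.5070 × 0.4930 = 0.499902 (base)
P(M) = C(2,0) × 0.507^2 × 0.493^0 = 1 × 0.257049 × 1.0000 = 0.257049
Relative intensity = 0.257049 / 0.499902 × 100 = 51.4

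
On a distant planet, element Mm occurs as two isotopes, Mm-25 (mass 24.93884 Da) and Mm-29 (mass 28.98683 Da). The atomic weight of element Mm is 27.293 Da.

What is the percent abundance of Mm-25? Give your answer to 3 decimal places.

With x = fraction of Mm-25 (so Mm-29 is 1 − x):
24.93884·x + 28.98683·(1 − x) = 27.293
(24.93884 − 28.98683)·x = 27.293 − 28.98683
x = -1.69383 / -4.04799 = 0.41844 → 41.844% Mm-25, 58.156% Mm-29.

41.844%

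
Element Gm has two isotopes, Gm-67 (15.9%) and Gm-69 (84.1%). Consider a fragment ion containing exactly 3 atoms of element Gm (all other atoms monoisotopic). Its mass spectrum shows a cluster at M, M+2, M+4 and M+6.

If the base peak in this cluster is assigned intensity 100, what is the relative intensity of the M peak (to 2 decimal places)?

Term probabilities: M 0.0040, M+2 0.0638, M+4 0.3374, M+6 0.5948. Base peak = M+6.
P(M+6) = C(3,3) × 0.159^0 × 0.841^3 = 1 × 1.0000 × 0.59482332 = 0.594823 (base)
P(M) = C(3,0) × 0.159^3 × 0.841^0 = 1 × 0.00401968 × 1.0000 = 0.004020
Relative intensity = 0.004020 / 0.594823 × 100 = 0.68

0.68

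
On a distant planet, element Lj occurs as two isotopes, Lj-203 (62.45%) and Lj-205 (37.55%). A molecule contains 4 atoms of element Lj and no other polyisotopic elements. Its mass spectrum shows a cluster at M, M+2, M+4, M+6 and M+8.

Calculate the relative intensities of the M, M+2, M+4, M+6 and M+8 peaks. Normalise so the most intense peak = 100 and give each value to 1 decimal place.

41.6 : 100.0 : 90.2 : 36.2 : 5.4

The 4 Lj atoms are independent, so intensities follow the terms of (0.6245 + 0.3755)^4.
P(M) = 0.6245^4 = 0.152100
P(M+2) = 4 × 0.6245^3 × 0.3755^1 = 0.365820
P(M+4) = 6 × 0.6245^2 × 0.3755^2 = 0.329941
P(M+6) = 4 × 0.6245^1 × 0.3755^3 = 0.132258
P(M+8) = 0.3755^4 = 0.019881
The M+2 peak is largest (0.365820); scaling to 100 gives 41.6 : 100.0 : 90.2 : 36.2 : 5.4.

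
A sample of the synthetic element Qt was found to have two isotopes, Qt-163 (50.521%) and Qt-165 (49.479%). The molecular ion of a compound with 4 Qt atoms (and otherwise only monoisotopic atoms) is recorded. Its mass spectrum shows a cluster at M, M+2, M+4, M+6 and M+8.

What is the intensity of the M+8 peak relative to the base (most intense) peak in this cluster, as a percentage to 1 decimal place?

Term probabilities: M 0.0651, M+2 0.2552, M+4 0.3749, M+6 0.2448, M+8 0.0599. Base peak = M+4.
P(M+4) = C(4,2) × 0.50521^2 × 0.49479^2 = 6 × 0.25523714 × 0.24481714 = 0.374919 (base)
P(M+8) = C(4,4) × 0.50521^0 × 0.49479^4 = 1 × 1.0000 × 0.05993543 = 0.059935
Relative intensity = 0.059935 / 0.374919 × 100 = 16.0

16.0%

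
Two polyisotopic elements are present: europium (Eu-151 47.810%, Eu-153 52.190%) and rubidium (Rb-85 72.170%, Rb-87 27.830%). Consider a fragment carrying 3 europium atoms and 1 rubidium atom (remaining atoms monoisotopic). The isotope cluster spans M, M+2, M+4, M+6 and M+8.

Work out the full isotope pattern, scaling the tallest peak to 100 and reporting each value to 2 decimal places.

20.67 : 75.67 : 100.00 : 55.38 : 10.37

Europium pattern (n=3): 0.10928391 : 0.3578871 : 0.39067407 : 0.14215492
Rubidium pattern (n=1): 0.7217 : 0.2783
Convolve the two distributions (both contribute in 2-u steps):
  M: 0.10928391×0.7217 = 0.078870
  M+2: 0.10928391×0.2783 + 0.3578871×0.7217 = 0.288701
  M+4: 0.3578871×0.2783 + 0.39067407×0.7217 = 0.381549
  M+6: 0.39067407×0.2783 + 0.14215492×0.7217 = 0.211318
  M+8: 0.14215492×0.2783 = 0.039562
Scale to base peak (0.381549) = 100: 20.67 : 75.67 : 100.00 : 55.38 : 10.37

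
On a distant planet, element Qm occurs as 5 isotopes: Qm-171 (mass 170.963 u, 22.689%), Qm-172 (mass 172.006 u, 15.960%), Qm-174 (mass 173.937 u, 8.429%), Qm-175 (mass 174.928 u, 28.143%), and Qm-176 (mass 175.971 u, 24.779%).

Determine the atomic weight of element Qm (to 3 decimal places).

173.737 u

Ar = Σ fᵢ·mᵢ = 0.22689 × 170.963 + 0.15960 × 172.006 + 0.08429 × 173.937 + 0.28143 × 174.928 + 0.24779 × 175.971
= 38.7898 + 27.4522 + 14.6611 + 49.2300 + 43.6039 = 173.7370 u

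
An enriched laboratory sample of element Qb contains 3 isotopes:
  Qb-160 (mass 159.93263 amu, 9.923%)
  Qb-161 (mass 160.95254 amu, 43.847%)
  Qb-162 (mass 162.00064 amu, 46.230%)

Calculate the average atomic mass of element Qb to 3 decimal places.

The abundance-weighted mean is 0.09923 × 159.93263 + 0.43847 × 160.95254 + 0.46230 × 162.00064
= 15.870115 + 70.572860 + 74.892896 = 161.335871 amu

161.336 amu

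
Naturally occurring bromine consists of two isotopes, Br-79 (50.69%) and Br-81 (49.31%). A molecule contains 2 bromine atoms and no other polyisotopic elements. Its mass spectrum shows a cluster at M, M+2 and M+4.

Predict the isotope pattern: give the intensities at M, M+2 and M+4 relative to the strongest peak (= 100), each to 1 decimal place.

51.4 : 100.0 : 48.6

The 2 Br atoms are independent, so intensities follow the terms of (0.5069 + 0.4931)^2.
P(M) = 0.5069^2 = 0.256948
P(M+2) = 2 × 0.5069^1 × 0.4931^1 = 0.499905
P(M+4) = 0.4931^2 = 0.243148
The M+2 peak is largest (0.499905); scaling to 100 gives 51.4 : 100.0 : 48.6.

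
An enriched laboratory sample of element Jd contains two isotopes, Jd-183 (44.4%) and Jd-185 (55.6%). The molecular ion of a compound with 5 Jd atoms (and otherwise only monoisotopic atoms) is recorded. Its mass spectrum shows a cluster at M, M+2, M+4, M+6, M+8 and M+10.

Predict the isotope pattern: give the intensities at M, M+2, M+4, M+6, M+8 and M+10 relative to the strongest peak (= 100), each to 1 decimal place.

5.1 : 31.9 : 79.9 : 100.0 : 62.6 : 15.7

Expanding (0.444 + 0.556)^5:
P(M) = 0.444^5 = 0.017255
P(M+2) = 5 × 0.444^4 × 0.556^1 = 0.108038
P(M+4) = 10 × 0.444^3 × 0.556^2 = 0.270582
P(M+6) = 10 × 0.444^2 × 0.556^3 = 0.338837
P(M+8) = 5 × 0.444^1 × 0.556^4 = 0.212154
P(M+10) = 0.556^5 = 0.053134
The M+6 peak is largest (0.338837); scaling to 100 gives 5.1 : 31.9 : 79.9 : 100.0 : 62.6 : 15.7.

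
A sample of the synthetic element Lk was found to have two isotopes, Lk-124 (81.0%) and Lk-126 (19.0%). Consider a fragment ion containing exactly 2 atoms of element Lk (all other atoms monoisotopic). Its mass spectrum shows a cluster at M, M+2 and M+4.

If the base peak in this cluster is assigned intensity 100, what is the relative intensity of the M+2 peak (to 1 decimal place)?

Binomial terms of (0.810 + 0.190)^2: M 0.6561, M+2 0.3078, M+4 0.0361 → M is the base peak.
P(M) = C(2,0) × 0.810^2 × 0.190^0 = 1 × 0.6561 × 1.0000 = 0.656100 (base)
P(M+2) = C(2,1) × 0.810^1 × 0.190^1 = 2 × 0.8100 × 0.1900 = 0.307800
Relative intensity = 0.307800 / 0.656100 × 100 = 46.9

46.9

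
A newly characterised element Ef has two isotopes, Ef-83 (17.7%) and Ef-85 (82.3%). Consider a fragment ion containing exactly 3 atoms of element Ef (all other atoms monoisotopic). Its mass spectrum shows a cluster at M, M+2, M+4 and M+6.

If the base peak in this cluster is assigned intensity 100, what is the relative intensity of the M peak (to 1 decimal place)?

1.0

Term probabilities: M 0.0055, M+2 0.0774, M+4 0.3597, M+6 0.5574. Base peak = M+6.
P(M+6) = C(3,3) × 0.177^0 × 0.823^3 = 1 × 1.0000 × 0.55744177 = 0.557442 (base)
P(M) = C(3,0) × 0.177^3 × 0.823^0 = 1 × 0.00554523 × 1.0000 = 0.005545
Relative intensity = 0.005545 / 0.557442 × 100 = 1.0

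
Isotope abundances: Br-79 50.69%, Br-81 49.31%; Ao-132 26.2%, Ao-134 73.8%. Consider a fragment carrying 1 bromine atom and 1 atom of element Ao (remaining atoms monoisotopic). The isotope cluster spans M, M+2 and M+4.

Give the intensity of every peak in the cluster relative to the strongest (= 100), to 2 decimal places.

Bromine pattern (n=1): 0.5069 : 0.4931
Element Ao pattern (n=1): 0.2620 : 0.7380
Convolve the two distributions (both contribute in 2-u steps):
  M: 0.5069×0.2620 = 0.132808
  M+2: 0.5069×0.7380 + 0.4931×0.2620 = 0.503284
  M+4: 0.4931×0.7380 = 0.363908
Scale to base peak (0.503284) = 100: 26.39 : 100.00 : 72.31

26.39 : 100.00 : 72.31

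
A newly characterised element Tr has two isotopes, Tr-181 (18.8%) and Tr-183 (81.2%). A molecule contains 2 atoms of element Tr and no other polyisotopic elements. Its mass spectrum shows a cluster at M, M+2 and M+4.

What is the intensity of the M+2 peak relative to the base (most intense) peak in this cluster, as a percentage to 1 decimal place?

Term probabilities: M 0.0353, M+2 0.3053, M+4 0.6593. Base peak = M+4.
P(M+4) = C(2,2) × 0.188^0 × 0.812^2 = 1 × 1.0000 × 0.659344 = 0.659344 (base)
P(M+2) = C(2,1) × 0.188^1 × 0.812^1 = 2 × 0.1880 × 0.8120 = 0.305312
Relative intensity = 0.305312 / 0.659344 × 100 = 46.3

46.3%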